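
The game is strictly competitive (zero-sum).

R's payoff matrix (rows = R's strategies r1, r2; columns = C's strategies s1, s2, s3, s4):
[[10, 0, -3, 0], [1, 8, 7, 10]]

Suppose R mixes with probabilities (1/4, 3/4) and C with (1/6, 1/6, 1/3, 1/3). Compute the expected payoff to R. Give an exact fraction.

Against (1/6, 1/6, 1/3, 1/3), each row's expected payoff is r1: 2/3; r2: 43/6.
Taking the (1/4, 3/4)-weighted average: (1/4)·(2/3) + (3/4)·(43/6) = 133/24.

133/24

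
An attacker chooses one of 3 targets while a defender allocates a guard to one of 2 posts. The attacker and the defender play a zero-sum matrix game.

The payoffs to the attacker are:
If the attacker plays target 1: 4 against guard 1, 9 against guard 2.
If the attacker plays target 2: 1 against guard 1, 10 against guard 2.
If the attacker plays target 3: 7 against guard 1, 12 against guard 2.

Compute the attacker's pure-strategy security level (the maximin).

The worst-case payoff for each row is target 1: 4, target 2: 1, target 3: 7.
The best of these is 7.

7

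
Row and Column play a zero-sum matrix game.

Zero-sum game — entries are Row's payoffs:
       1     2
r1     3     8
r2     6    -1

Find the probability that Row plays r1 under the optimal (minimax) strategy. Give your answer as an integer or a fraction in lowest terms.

Row minima are 3 and -1, so Row's maximin is 3; column maxima are 6 and 8, so Column's minimax is 6. These differ, so the equilibrium is in mixed strategies.
Let Row play r1 with probability p. Column is indifferent when 3p + 6(1−p) = 8p − (1−p), giving p = 7/12.

7/12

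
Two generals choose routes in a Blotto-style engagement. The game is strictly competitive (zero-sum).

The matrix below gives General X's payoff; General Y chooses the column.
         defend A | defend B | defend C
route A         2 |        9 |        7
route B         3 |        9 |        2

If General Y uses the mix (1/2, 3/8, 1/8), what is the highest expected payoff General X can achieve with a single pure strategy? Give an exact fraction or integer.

21/4

route A: (2)·(1/2) + (9)·(3/8) + (7)·(1/8) = 21/4.
route B: (3)·(1/2) + (9)·(3/8) + (2)·(1/8) = 41/8.
The best pure response is route A with expected payoff 21/4.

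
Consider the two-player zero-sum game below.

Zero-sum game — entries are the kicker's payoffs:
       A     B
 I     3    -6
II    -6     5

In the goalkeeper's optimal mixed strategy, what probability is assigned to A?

Row minima are -6 and -6, so the kicker's maximin is -6; column maxima are 3 and 5, so the goalkeeper's minimax is 3. These differ, so the equilibrium is in mixed strategies.
Let the goalkeeper play A with probability q. The kicker is indifferent when 3q − 6(1−q) = −6q + 5(1−q), giving q = 11/20.

11/20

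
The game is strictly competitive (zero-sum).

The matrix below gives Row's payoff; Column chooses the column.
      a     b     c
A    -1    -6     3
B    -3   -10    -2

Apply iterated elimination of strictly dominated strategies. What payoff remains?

-6

Column c is strictly dominated by a for Column (-1<3, -3<-2); eliminate c.
Column a is strictly dominated by b for Column (-6<-1, -10<-3); eliminate a.
Row B is strictly dominated by row A (-6>-10); eliminate B.
Only (A, b) remains, with payoff -6.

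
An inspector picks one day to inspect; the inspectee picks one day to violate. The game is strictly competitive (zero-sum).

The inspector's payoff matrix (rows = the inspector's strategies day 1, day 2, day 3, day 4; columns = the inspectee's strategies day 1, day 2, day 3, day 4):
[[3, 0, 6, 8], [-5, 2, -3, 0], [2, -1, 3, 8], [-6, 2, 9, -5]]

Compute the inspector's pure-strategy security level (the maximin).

0

The worst-case payoff for each row is day 1: 0, day 2: -5, day 3: -1, day 4: -6.
The best of these is 0.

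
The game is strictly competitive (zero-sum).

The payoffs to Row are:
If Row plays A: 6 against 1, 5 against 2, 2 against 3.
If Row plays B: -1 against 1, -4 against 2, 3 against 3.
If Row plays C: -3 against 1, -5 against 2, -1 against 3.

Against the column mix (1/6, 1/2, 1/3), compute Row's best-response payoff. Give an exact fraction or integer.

A: (6)·(1/6) + (5)·(1/2) + (2)·(1/3) = 25/6.
B: (-1)·(1/6) + (-4)·(1/2) + (3)·(1/3) = -7/6.
C: (-3)·(1/6) + (-5)·(1/2) + (-1)·(1/3) = -10/3.
The best pure response is A with expected payoff 25/6.

25/6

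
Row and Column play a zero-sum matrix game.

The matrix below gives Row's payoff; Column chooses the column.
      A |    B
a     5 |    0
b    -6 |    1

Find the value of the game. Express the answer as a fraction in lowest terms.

5/12

Row minima are 0 and -6, so Row's maximin is 0; column maxima are 5 and 1, so Column's minimax is 1. These differ, so the equilibrium is in mixed strategies.
Let Row play a with probability p. Column is indifferent when 5p − 6(1−p) = (1−p), giving p = 7/12.
Let Column play A with probability q. Row is indifferent when 5q = −6q + (1−q), giving q = 1/12.
The value is 5·(1/12) + (0)·(11/12) = 5/12.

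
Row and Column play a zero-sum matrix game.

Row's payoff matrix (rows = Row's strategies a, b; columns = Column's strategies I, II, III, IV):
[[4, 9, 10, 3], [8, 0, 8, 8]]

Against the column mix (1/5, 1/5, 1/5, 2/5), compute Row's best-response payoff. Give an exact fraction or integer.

32/5

a: (4)·(1/5) + (9)·(1/5) + (10)·(1/5) + (3)·(2/5) = 29/5.
b: (8)·(1/5) + (0)·(1/5) + (8)·(1/5) + (8)·(2/5) = 32/5.
The best pure response is b with expected payoff 32/5.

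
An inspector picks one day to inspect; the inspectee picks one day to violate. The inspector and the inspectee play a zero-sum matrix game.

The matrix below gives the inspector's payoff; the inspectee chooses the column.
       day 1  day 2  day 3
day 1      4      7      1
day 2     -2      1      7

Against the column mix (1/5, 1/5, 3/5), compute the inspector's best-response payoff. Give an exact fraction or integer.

day 1: (4)·(1/5) + (7)·(1/5) + (1)·(3/5) = 14/5.
day 2: (-2)·(1/5) + (1)·(1/5) + (7)·(3/5) = 4.
The best pure response is day 2 with expected payoff 4.

4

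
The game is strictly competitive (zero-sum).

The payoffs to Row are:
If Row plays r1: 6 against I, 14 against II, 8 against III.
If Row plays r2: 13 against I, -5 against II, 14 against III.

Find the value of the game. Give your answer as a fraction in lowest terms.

106/13

Column III is strictly dominated by I for Column (it gives Row more in every row).
The remaining 2×2 game on (r1, r2) × (I, II) has no saddle point. Let Row play r1 with probability p; indifference gives 6p + 13(1−p) = 14p − 5(1−p), so p = 9/13.
Similarly Column's optimal q on I is 19/26, and the value is 6·(19/26) + (14)·(7/26) = 106/13.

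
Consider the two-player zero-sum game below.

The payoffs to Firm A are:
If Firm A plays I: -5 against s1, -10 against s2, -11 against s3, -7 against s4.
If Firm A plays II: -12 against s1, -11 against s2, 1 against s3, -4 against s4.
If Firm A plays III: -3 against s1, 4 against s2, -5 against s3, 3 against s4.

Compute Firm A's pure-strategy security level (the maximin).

-5

The worst-case payoff for each row is I: -11, II: -12, III: -5.
The best of these is -5.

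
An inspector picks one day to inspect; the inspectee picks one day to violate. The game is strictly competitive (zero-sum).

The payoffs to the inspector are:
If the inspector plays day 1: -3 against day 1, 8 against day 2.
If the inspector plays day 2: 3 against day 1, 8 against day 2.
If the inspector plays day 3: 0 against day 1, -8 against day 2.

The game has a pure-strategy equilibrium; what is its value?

Row minima: -3, 3, -8 → the inspector's maximin is 3.
Column maxima: 3, 8 → the inspectee's minimax is 3.
They coincide at (day 2, day 1), so the value is 3.

3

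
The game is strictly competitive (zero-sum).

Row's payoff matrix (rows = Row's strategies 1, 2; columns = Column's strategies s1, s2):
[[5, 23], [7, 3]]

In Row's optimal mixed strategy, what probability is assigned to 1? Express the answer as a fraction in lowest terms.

Row minima are 5 and 3, so Row's maximin is 5; column maxima are 7 and 23, so Column's minimax is 7. These differ, so the equilibrium is in mixed strategies.
Let Row play 1 with probability p. Column is indifferent when 5p + 7(1−p) = 23p + 3(1−p), giving p = 2/11.

2/11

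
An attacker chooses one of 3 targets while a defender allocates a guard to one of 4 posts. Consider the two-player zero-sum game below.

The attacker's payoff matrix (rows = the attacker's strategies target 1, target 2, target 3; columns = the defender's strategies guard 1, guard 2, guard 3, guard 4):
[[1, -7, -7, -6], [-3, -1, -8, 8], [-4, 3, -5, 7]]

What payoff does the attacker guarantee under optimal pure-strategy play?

-5

Row minima: -7, -8, -5 → the attacker's maximin is -5.
Column maxima: 1, 3, -5, 8 → the defender's minimax is -5.
They coincide at (target 3, guard 3), so the value is -5.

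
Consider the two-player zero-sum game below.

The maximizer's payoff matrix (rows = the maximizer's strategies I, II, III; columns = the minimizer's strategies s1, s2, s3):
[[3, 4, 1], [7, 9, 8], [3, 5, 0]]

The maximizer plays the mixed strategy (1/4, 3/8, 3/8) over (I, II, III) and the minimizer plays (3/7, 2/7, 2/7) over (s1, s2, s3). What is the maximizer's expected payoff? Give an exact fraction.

Against (3/7, 2/7, 2/7), each row's expected payoff is I: 19/7; II: 55/7; III: 19/7.
Taking the (1/4, 3/8, 3/8)-weighted average: (1/4)·(19/7) + (3/8)·(55/7) + (3/8)·(19/7) = 65/14.

65/14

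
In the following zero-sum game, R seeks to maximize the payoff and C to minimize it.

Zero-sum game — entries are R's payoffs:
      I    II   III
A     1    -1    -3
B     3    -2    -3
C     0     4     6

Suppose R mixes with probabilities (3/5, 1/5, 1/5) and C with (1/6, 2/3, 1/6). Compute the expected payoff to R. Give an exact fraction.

Against (1/6, 2/3, 1/6), each row's expected payoff is A: -1; B: -4/3; C: 11/3.
Taking the (3/5, 1/5, 1/5)-weighted average: (3/5)·(-1) + (1/5)·(-4/3) + (1/5)·(11/3) = -2/15.

-2/15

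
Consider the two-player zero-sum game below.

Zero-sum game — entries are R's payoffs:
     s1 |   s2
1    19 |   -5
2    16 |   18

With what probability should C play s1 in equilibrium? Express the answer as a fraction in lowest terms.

Row minima are -5 and 16, so R's maximin is 16; column maxima are 19 and 18, so C's minimax is 18. These differ, so the equilibrium is in mixed strategies.
Let C play s1 with probability q. R is indifferent when 19q − 5(1−q) = 16q + 18(1−q), giving q = 23/26.

23/26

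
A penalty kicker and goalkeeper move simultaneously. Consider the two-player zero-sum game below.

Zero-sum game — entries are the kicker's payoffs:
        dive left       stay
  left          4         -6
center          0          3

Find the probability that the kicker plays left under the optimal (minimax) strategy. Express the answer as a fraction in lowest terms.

3/13

Row minima are -6 and 0, so the kicker's maximin is 0; column maxima are 4 and 3, so the goalkeeper's minimax is 3. These differ, so the equilibrium is in mixed strategies.
Let the kicker play left with probability p. The goalkeeper is indifferent when 4p = −6p + 3(1−p), giving p = 3/13.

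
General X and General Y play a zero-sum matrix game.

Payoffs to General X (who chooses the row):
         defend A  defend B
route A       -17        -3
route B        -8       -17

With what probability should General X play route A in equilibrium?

9/23

Row minima are -17 and -17, so General X's maximin is -17; column maxima are -8 and -3, so General Y's minimax is -8. These differ, so the equilibrium is in mixed strategies.
Let General X play route A with probability p. General Y is indifferent when −17p − 8(1−p) = −3p − 17(1−p), giving p = 9/23.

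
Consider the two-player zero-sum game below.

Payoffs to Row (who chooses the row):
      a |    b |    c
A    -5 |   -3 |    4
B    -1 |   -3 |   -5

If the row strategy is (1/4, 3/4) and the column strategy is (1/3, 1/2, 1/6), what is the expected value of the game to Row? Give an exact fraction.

-21/8

Against (1/3, 1/2, 1/6), each row's expected payoff is A: -5/2; B: -8/3.
Taking the (1/4, 3/4)-weighted average: (1/4)·(-5/2) + (3/4)·(-8/3) = -21/8.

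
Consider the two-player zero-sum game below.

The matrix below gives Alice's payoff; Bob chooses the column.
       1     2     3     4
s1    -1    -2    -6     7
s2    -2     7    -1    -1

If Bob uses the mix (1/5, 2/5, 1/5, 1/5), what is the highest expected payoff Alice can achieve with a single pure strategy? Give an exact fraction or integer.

2

s1: (-1)·(1/5) + (-2)·(2/5) + (-6)·(1/5) + (7)·(1/5) = -4/5.
s2: (-2)·(1/5) + (7)·(2/5) + (-1)·(1/5) + (-1)·(1/5) = 2.
The best pure response is s2 with expected payoff 2.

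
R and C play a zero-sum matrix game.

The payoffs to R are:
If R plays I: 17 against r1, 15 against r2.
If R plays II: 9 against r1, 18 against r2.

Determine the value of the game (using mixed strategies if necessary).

Row minima are 15 and 9, so R's maximin is 15; column maxima are 17 and 18, so C's minimax is 17. These differ, so the equilibrium is in mixed strategies.
Let R play I with probability p. C is indifferent when 17p + 9(1−p) = 15p + 18(1−p), giving p = 9/11.
Let C play r1 with probability q. R is indifferent when 17q + 15(1−q) = 9q + 18(1−q), giving q = 3/11.
The value is 17·(3/11) + (15)·(8/11) = 171/11.

171/11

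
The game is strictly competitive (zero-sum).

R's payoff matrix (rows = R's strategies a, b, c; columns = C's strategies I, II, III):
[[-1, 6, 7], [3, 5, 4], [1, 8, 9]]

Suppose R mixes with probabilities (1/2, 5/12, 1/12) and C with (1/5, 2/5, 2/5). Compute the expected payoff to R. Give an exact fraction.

Against (1/5, 2/5, 2/5), each row's expected payoff is a: 5; b: 21/5; c: 7.
Taking the (1/2, 5/12, 1/12)-weighted average: (1/2)·(5) + (5/12)·(21/5) + (1/12)·(7) = 29/6.

29/6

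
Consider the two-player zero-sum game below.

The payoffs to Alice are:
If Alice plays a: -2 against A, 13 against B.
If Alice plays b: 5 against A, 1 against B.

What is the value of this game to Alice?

Row minima are -2 and 1, so Alice's maximin is 1; column maxima are 5 and 13, so Bob's minimax is 5. These differ, so the equilibrium is in mixed strategies.
Let Alice play a with probability p. Bob is indifferent when −2p + 5(1−p) = 13p + (1−p), giving p = 4/19.
Let Bob play A with probability q. Alice is indifferent when −2q + 13(1−q) = 5q + (1−q), giving q = 12/19.
The value is -2·(12/19) + (13)·(7/19) = 67/19.

67/19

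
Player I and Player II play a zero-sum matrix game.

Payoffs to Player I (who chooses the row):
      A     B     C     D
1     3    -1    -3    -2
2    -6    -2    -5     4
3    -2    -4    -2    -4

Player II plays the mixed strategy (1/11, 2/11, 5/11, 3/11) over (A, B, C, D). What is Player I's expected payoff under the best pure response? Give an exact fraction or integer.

-20/11

1: (3)·(1/11) + (-1)·(2/11) + (-3)·(5/11) + (-2)·(3/11) = -20/11.
2: (-6)·(1/11) + (-2)·(2/11) + (-5)·(5/11) + (4)·(3/11) = -23/11.
3: (-2)·(1/11) + (-4)·(2/11) + (-2)·(5/11) + (-4)·(3/11) = -32/11.
The best pure response is 1 with expected payoff -20/11.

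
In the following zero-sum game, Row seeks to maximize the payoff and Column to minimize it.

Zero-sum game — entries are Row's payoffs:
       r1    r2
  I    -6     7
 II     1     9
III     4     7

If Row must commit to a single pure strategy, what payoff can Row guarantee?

The worst-case payoff for each row is I: -6, II: 1, III: 4.
The best of these is 4.

4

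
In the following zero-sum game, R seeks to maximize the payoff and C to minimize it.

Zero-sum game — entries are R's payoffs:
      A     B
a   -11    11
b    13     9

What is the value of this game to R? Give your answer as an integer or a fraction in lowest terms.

Row minima are -11 and 9, so R's maximin is 9; column maxima are 13 and 11, so C's minimax is 11. These differ, so the equilibrium is in mixed strategies.
Let R play a with probability p. C is indifferent when −11p + 13(1−p) = 11p + 9(1−p), giving p = 2/13.
Let C play A with probability q. R is indifferent when −11q + 11(1−q) = 13q + 9(1−q), giving q = 1/13.
The value is -11·(1/13) + (11)·(12/13) = 121/13.

121/13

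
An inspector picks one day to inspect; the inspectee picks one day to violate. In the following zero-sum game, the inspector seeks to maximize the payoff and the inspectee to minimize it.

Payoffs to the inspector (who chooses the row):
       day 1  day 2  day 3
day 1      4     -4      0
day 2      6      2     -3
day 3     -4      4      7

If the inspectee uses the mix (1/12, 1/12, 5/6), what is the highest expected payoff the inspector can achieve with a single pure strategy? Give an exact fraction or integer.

35/6

day 1: (4)·(1/12) + (-4)·(1/12) + (0)·(5/6) = 0.
day 2: (6)·(1/12) + (2)·(1/12) + (-3)·(5/6) = -11/6.
day 3: (-4)·(1/12) + (4)·(1/12) + (7)·(5/6) = 35/6.
The best pure response is day 3 with expected payoff 35/6.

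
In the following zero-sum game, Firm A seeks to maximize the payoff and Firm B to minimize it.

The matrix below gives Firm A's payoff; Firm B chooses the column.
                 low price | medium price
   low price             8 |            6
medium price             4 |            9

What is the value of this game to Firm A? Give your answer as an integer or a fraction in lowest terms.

48/7

Row minima are 6 and 4, so Firm A's maximin is 6; column maxima are 8 and 9, so Firm B's minimax is 8. These differ, so the equilibrium is in mixed strategies.
Let Firm A play low price with probability p. Firm B is indifferent when 8p + 4(1−p) = 6p + 9(1−p), giving p = 5/7.
Let Firm B play low price with probability q. Firm A is indifferent when 8q + 6(1−q) = 4q + 9(1−q), giving q = 3/7.
The value is 8·(3/7) + (6)·(4/7) = 48/7.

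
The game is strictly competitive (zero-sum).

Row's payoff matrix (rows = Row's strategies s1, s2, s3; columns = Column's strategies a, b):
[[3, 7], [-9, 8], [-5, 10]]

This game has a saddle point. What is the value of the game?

Row minima: 3, -9, -5 → Row's maximin is 3.
Column maxima: 3, 10 → Column's minimax is 3.
They coincide at (s1, a), so the value is 3.

3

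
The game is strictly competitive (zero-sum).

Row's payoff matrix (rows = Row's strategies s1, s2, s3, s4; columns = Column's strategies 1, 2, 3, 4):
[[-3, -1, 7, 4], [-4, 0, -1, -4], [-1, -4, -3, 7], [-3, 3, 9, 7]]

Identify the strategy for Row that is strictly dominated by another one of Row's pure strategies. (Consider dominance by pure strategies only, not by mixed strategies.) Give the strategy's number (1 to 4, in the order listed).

2

Compare s2 with s4: -3 > -4, 3 > 0, 9 > -1, 7 > -4.
So s4 strictly dominates s2 for Row; s2 is strictly dominated.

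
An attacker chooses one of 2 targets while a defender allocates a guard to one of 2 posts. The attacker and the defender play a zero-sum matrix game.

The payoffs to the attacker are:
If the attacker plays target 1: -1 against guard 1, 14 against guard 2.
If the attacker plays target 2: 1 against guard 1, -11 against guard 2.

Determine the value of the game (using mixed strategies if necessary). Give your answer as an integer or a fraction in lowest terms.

Row minima are -1 and -11, so the attacker's maximin is -1; column maxima are 1 and 14, so the defender's minimax is 1. These differ, so the equilibrium is in mixed strategies.
Let the attacker play target 1 with probability p. The defender is indifferent when −p + (1−p) = 14p − 11(1−p), giving p = 4/9.
Let the defender play guard 1 with probability q. The attacker is indifferent when −q + 14(1−q) = q − 11(1−q), giving q = 25/27.
The value is -1·(25/27) + (14)·(2/27) = 1/9.

1/9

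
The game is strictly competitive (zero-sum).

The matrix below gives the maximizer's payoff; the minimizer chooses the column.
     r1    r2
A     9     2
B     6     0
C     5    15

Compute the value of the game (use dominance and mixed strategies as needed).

125/17

Row B is strictly dominated by row A, so the maximizer never plays it.
The remaining 2×2 game on (A, C) × (r1, r2) has no saddle point. Let the maximizer play A with probability p; indifference gives 9p + 5(1−p) = 2p + 15(1−p), so p = 10/17.
Similarly the minimizer's optimal q on r1 is 13/17, and the value is 9·(13/17) + (2)·(4/17) = 125/17.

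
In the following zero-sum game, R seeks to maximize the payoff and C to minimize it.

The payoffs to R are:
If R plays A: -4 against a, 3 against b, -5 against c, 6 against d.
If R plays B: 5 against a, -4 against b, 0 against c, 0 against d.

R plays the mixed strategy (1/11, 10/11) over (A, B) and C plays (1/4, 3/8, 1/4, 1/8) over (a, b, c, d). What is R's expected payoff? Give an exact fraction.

Against (1/4, 3/8, 1/4, 1/8), each row's expected payoff is A: -3/8; B: -1/4.
Taking the (1/11, 10/11)-weighted average: (1/11)·(-3/8) + (10/11)·(-1/4) = -23/88.

-23/88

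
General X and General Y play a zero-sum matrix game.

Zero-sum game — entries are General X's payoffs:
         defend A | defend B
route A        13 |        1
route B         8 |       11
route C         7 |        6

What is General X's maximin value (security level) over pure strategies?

The worst-case payoff for each row is route A: 1, route B: 8, route C: 6.
The best of these is 8.

8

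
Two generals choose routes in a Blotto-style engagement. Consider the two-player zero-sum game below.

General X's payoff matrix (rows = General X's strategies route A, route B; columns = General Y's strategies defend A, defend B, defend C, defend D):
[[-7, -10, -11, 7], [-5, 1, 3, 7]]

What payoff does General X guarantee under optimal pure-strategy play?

Row minima: -11, -5 → General X's maximin is -5.
Column maxima: -5, 1, 3, 7 → General Y's minimax is -5.
They coincide at (route B, defend A), so the value is -5.

-5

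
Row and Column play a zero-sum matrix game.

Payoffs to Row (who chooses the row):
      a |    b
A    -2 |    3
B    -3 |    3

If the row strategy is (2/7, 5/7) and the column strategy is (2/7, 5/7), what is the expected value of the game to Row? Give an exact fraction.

67/49

Against (2/7, 5/7), each row's expected payoff is A: 11/7; B: 9/7.
Taking the (2/7, 5/7)-weighted average: (2/7)·(11/7) + (5/7)·(9/7) = 67/49.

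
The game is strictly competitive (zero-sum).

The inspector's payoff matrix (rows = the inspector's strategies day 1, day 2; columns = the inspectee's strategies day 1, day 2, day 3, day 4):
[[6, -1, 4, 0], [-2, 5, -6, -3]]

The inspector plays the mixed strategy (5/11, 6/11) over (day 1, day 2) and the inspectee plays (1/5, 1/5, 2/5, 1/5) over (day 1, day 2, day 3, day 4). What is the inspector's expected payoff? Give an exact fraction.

Against (1/5, 1/5, 2/5, 1/5), each row's expected payoff is day 1: 13/5; day 2: -12/5.
Taking the (5/11, 6/11)-weighted average: (5/11)·(13/5) + (6/11)·(-12/5) = -7/55.

-7/55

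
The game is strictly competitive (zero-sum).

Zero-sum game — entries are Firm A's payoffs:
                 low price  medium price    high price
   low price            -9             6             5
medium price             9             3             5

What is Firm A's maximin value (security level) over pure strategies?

3

The worst-case payoff for each row is low price: -9, medium price: 3.
The best of these is 3.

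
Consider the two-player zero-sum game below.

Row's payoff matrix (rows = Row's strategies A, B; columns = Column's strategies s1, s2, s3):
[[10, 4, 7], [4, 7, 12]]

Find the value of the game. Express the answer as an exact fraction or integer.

Column s3 is strictly dominated by s2 for Column (it gives Row more in every row).
The remaining 2×2 game on (A, B) × (s1, s2) has no saddle point. Let Row play A with probability p; indifference gives 10p + 4(1−p) = 4p + 7(1−p), so p = 1/3.
Similarly Column's optimal q on s1 is 1/3, and the value is 10·(1/3) + (4)·(2/3) = 6.

6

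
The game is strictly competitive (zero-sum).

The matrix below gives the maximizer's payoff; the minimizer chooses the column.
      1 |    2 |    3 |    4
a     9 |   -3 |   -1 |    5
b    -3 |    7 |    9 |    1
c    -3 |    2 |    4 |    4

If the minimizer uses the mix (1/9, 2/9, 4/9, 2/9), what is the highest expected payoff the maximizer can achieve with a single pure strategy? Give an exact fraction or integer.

a: (9)·(1/9) + (-3)·(2/9) + (-1)·(4/9) + (5)·(2/9) = 1.
b: (-3)·(1/9) + (7)·(2/9) + (9)·(4/9) + (1)·(2/9) = 49/9.
c: (-3)·(1/9) + (2)·(2/9) + (4)·(4/9) + (4)·(2/9) = 25/9.
The best pure response is b with expected payoff 49/9.

49/9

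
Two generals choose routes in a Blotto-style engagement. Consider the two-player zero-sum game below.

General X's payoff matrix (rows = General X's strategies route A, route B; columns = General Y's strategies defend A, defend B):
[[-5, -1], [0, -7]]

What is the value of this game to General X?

Row minima are -5 and -7, so General X's maximin is -5; column maxima are 0 and -1, so General Y's minimax is -1. These differ, so the equilibrium is in mixed strategies.
Let General X play route A with probability p. General Y is indifferent when −5p = −p − 7(1−p), giving p = 7/11.
Let General Y play defend A with probability q. General X is indifferent when −5q − (1−q) = −7(1−q), giving q = 6/11.
The value is -5·(6/11) + (-1)·(5/11) = -35/11.

-35/11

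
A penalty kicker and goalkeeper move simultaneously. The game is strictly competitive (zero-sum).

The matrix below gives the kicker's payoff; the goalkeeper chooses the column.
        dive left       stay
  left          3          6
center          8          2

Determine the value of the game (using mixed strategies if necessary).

Row minima are 3 and 2, so the kicker's maximin is 3; column maxima are 8 and 6, so the goalkeeper's minimax is 6. These differ, so the equilibrium is in mixed strategies.
Let the kicker play left with probability p. The goalkeeper is indifferent when 3p + 8(1−p) = 6p + 2(1−p), giving p = 2/3.
Let the goalkeeper play dive left with probability q. The kicker is indifferent when 3q + 6(1−q) = 8q + 2(1−q), giving q = 4/9.
The value is 3·(4/9) + (6)·(5/9) = 14/3.

14/3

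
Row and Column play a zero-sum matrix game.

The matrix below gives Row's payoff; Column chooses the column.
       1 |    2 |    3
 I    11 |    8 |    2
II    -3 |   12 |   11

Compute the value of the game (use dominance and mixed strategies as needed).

127/23

Column 2 is strictly dominated by 3 for Column (it gives Row more in every row).
The remaining 2×2 game on (I, II) × (1, 3) has no saddle point. Let Row play I with probability p; indifference gives 11p − 3(1−p) = 2p + 11(1−p), so p = 14/23.
Similarly Column's optimal q on 1 is 9/23, and the value is 11·(9/23) + (2)·(14/23) = 127/23.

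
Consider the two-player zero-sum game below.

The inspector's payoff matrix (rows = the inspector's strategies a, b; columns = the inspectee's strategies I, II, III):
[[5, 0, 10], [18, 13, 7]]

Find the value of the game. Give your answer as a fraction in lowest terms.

Column I is strictly dominated by II for the inspectee (it gives the inspector more in every row).
The remaining 2×2 game on (a, b) × (II, III) has no saddle point. Let the inspector play a with probability p; indifference gives 13(1−p) = 10p + 7(1−p), so p = 3/8.
Similarly the inspectee's optimal q on II is 3/16, and the value is 0·(3/16) + (10)·(13/16) = 65/8.

65/8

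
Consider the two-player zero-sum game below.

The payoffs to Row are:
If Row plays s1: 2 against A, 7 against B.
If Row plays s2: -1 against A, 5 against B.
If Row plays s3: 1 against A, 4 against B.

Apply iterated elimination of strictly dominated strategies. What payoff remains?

Column B is strictly dominated by A for Column (2<7, -1<5, 1<4); eliminate B.
Row s3 is strictly dominated by row s1 (2>1); eliminate s3.
Row s2 is strictly dominated by row s1 (2>-1); eliminate s2.
Only (s1, A) remains, with payoff 2.

2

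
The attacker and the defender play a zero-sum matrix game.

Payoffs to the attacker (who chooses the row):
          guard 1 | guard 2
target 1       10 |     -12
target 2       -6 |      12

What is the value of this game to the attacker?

6/5

Row minima are -12 and -6, so the attacker's maximin is -6; column maxima are 10 and 12, so the defender's minimax is 10. These differ, so the equilibrium is in mixed strategies.
Let the attacker play target 1 with probability p. The defender is indifferent when 10p − 6(1−p) = −12p + 12(1−p), giving p = 9/20.
Let the defender play guard 1 with probability q. The attacker is indifferent when 10q − 12(1−q) = −6q + 12(1−q), giving q = 3/5.
The value is 10·(3/5) + (-12)·(2/5) = 6/5.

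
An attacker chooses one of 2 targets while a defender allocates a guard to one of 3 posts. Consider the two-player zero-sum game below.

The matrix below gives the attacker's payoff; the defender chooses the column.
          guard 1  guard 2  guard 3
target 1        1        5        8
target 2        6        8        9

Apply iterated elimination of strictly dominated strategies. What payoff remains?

6

Column guard 2 is strictly dominated by guard 1 for the defender (1<5, 6<8); eliminate guard 2.
Column guard 3 is strictly dominated by guard 1 for the defender (1<8, 6<9); eliminate guard 3.
Row target 1 is strictly dominated by row target 2 (6>1); eliminate target 1.
Only (target 2, guard 1) remains, with payoff 6.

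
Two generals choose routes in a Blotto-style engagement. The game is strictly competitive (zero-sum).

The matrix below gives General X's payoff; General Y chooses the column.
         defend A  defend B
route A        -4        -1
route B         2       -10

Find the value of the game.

Row minima are -4 and -10, so General X's maximin is -4; column maxima are 2 and -1, so General Y's minimax is -1. These differ, so the equilibrium is in mixed strategies.
Let General X play route A with probability p. General Y is indifferent when −4p + 2(1−p) = −p − 10(1−p), giving p = 4/5.
Let General Y play defend A with probability q. General X is indifferent when −4q − (1−q) = 2q − 10(1−q), giving q = 3/5.
The value is -4·(3/5) + (-1)·(2/5) = -14/5.

-14/5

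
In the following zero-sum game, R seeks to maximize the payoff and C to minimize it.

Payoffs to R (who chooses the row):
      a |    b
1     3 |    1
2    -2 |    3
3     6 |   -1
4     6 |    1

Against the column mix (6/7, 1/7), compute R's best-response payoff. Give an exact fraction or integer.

1: (3)·(6/7) + (1)·(1/7) = 19/7.
2: (-2)·(6/7) + (3)·(1/7) = -9/7.
3: (6)·(6/7) + (-1)·(1/7) = 5.
4: (6)·(6/7) + (1)·(1/7) = 37/7.
The best pure response is 4 with expected payoff 37/7.

37/7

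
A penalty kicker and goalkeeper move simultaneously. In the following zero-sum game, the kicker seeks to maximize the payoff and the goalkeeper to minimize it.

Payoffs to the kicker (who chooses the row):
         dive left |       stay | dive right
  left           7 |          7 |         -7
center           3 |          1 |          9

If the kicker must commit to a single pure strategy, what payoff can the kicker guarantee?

The worst-case payoff for each row is left: -7, center: 1.
The best of these is 1.

1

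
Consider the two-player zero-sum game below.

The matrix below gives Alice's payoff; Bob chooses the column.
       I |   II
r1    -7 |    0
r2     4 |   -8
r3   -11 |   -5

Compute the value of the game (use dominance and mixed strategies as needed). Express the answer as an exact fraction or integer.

Row r3 is strictly dominated by row r1, so Alice never plays it.
The remaining 2×2 game on (r1, r2) × (I, II) has no saddle point. Let Alice play r1 with probability p; indifference gives −7p + 4(1−p) = −8(1−p), so p = 12/19.
Similarly Bob's optimal q on I is 8/19, and the value is -7·(8/19) + (0)·(11/19) = -56/19.

-56/19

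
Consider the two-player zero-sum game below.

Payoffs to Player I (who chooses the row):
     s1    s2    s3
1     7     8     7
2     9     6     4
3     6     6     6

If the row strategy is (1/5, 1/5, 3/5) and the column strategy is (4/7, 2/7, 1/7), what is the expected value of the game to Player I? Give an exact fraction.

Against (4/7, 2/7, 1/7), each row's expected payoff is 1: 51/7; 2: 52/7; 3: 6.
Taking the (1/5, 1/5, 3/5)-weighted average: (1/5)·(51/7) + (1/5)·(52/7) + (3/5)·(6) = 229/35.

229/35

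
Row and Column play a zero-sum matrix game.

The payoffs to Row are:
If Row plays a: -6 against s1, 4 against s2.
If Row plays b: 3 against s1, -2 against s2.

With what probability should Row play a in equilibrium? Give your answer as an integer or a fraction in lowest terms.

Row minima are -6 and -2, so Row's maximin is -2; column maxima are 3 and 4, so Column's minimax is 3. These differ, so the equilibrium is in mixed strategies.
Let Row play a with probability p. Column is indifferent when −6p + 3(1−p) = 4p − 2(1−p), giving p = 1/3.

1/3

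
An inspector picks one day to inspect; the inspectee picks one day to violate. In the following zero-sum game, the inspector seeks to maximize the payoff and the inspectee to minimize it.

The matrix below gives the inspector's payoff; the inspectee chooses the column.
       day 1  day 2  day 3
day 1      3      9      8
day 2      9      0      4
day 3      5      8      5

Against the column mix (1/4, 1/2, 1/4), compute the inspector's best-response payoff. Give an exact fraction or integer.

day 1: (3)·(1/4) + (9)·(1/2) + (8)·(1/4) = 29/4.
day 2: (9)·(1/4) + (0)·(1/2) + (4)·(1/4) = 13/4.
day 3: (5)·(1/4) + (8)·(1/2) + (5)·(1/4) = 13/2.
The best pure response is day 1 with expected payoff 29/4.

29/4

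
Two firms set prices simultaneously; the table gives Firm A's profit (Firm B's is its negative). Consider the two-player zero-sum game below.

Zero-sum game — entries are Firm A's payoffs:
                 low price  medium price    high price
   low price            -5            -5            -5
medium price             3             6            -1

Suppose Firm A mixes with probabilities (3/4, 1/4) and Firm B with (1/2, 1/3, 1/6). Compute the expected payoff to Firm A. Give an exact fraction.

Against (1/2, 1/3, 1/6), each row's expected payoff is low price: -5; medium price: 10/3.
Taking the (3/4, 1/4)-weighted average: (3/4)·(-5) + (1/4)·(10/3) = -35/12.

-35/12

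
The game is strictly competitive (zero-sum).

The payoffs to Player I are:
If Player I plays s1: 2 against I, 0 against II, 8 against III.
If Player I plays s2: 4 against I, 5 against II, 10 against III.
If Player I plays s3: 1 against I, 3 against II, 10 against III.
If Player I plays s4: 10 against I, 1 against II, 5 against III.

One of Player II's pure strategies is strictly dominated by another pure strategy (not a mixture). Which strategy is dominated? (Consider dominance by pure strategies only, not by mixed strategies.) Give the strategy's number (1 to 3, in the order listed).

3

Player II prefers columns that give Player I less. Compare III with II: 0 < 8, 5 < 10, 3 < 10, 1 < 5.
So II strictly dominates III for Player II; III is strictly dominated.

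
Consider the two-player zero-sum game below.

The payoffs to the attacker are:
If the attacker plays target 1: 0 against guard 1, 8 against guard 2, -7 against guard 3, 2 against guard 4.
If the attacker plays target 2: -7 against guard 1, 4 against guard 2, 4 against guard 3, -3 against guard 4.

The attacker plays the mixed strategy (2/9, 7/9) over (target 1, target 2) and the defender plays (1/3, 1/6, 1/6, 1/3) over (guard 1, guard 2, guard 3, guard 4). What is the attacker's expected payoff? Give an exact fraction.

Against (1/3, 1/6, 1/6, 1/3), each row's expected payoff is target 1: 5/6; target 2: -2.
Taking the (2/9, 7/9)-weighted average: (2/9)·(5/6) + (7/9)·(-2) = -37/27.

-37/27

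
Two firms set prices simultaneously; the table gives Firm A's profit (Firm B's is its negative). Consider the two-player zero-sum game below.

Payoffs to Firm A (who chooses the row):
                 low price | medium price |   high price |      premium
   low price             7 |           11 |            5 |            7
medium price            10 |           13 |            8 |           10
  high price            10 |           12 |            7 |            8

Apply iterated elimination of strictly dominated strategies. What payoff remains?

Row low price is strictly dominated by row medium price (10>7, 13>11, 8>5, 10>7); eliminate low price.
Column medium price is strictly dominated by low price for Firm B (10<13, 10<12); eliminate medium price.
Column premium is strictly dominated by high price for Firm B (8<10, 7<8); eliminate premium.
Column low price is strictly dominated by high price for Firm B (8<10, 7<10); eliminate low price.
Row high price is strictly dominated by row medium price (8>7); eliminate high price.
Only (medium price, high price) remains, with payoff 8.

8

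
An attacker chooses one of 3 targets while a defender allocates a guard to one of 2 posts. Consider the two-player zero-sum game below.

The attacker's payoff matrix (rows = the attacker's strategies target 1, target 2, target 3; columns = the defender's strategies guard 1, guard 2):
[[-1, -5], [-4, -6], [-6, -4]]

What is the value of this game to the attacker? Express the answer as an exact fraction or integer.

Row target 2 is strictly dominated by row target 1, so the attacker never plays it.
The remaining 2×2 game on (target 1, target 3) × (guard 1, guard 2) has no saddle point. Let the attacker play target 1 with probability p; indifference gives −p − 6(1−p) = −5p − 4(1−p), so p = 1/3.
Similarly the defender's optimal q on guard 1 is 1/6, and the value is -1·(1/6) + (-5)·(5/6) = -13/3.

-13/3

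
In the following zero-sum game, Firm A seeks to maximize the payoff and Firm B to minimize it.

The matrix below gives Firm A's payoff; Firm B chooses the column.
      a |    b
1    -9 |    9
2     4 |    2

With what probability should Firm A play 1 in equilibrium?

1/10

Row minima are -9 and 2, so Firm A's maximin is 2; column maxima are 4 and 9, so Firm B's minimax is 4. These differ, so the equilibrium is in mixed strategies.
Let Firm A play 1 with probability p. Firm B is indifferent when −9p + 4(1−p) = 9p + 2(1−p), giving p = 1/10.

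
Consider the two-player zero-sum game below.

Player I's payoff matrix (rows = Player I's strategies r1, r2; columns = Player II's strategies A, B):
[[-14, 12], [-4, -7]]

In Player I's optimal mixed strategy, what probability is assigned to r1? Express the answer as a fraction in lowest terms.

3/29

Row minima are -14 and -7, so Player I's maximin is -7; column maxima are -4 and 12, so Player II's minimax is -4. These differ, so the equilibrium is in mixed strategies.
Let Player I play r1 with probability p. Player II is indifferent when −14p − 4(1−p) = 12p − 7(1−p), giving p = 3/29.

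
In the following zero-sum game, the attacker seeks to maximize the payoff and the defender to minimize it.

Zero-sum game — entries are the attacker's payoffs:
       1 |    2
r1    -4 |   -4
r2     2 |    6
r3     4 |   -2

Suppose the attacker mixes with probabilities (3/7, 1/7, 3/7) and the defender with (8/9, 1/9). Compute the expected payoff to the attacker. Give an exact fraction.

Against (8/9, 1/9), each row's expected payoff is r1: -4; r2: 22/9; r3: 10/3.
Taking the (3/7, 1/7, 3/7)-weighted average: (3/7)·(-4) + (1/7)·(22/9) + (3/7)·(10/3) = 4/63.

4/63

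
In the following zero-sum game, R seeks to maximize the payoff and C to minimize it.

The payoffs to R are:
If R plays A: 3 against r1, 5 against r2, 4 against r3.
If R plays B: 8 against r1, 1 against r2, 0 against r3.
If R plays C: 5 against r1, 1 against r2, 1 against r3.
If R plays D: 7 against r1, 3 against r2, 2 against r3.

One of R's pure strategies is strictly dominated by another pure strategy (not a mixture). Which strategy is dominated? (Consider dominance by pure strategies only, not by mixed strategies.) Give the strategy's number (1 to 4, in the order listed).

Compare C with D: 7 > 5, 3 > 1, 2 > 1.
So D strictly dominates C for R; C is strictly dominated.

3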